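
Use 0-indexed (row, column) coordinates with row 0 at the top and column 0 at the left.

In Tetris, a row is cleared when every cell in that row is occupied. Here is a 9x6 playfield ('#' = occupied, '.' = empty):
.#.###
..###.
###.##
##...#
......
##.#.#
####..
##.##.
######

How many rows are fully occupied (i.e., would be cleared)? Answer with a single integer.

Answer: 1

Derivation:
Check each row:
  row 0: 2 empty cells -> not full
  row 1: 3 empty cells -> not full
  row 2: 1 empty cell -> not full
  row 3: 3 empty cells -> not full
  row 4: 6 empty cells -> not full
  row 5: 2 empty cells -> not full
  row 6: 2 empty cells -> not full
  row 7: 2 empty cells -> not full
  row 8: 0 empty cells -> FULL (clear)
Total rows cleared: 1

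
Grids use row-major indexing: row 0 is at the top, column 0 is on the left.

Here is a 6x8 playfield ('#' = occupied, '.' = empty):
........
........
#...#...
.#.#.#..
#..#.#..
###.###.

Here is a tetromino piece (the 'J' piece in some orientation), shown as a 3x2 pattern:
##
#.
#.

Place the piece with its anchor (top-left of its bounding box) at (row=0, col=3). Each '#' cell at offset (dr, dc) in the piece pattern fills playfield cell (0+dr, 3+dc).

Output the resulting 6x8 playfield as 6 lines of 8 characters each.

Answer: ...##...
...#....
#..##...
.#.#.#..
#..#.#..
###.###.

Derivation:
Fill (0+0,3+0) = (0,3)
Fill (0+0,3+1) = (0,4)
Fill (0+1,3+0) = (1,3)
Fill (0+2,3+0) = (2,3)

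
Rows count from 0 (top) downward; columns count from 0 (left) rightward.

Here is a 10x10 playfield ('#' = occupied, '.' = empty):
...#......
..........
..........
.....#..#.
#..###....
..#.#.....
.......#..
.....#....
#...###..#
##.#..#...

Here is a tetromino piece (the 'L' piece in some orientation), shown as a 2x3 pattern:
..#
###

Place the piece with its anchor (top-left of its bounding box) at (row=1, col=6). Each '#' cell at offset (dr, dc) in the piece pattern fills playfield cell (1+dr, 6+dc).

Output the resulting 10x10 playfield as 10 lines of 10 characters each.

Fill (1+0,6+2) = (1,8)
Fill (1+1,6+0) = (2,6)
Fill (1+1,6+1) = (2,7)
Fill (1+1,6+2) = (2,8)

Answer: ...#......
........#.
......###.
.....#..#.
#..###....
..#.#.....
.......#..
.....#....
#...###..#
##.#..#...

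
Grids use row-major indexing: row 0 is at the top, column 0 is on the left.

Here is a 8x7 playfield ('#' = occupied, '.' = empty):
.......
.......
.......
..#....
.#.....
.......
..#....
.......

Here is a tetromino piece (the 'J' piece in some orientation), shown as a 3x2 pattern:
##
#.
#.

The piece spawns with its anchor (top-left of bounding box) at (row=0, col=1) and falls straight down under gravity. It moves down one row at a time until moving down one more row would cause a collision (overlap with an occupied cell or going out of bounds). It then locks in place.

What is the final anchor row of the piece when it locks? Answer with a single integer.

Spawn at (row=0, col=1). Try each row:
  row 0: fits
  row 1: fits
  row 2: blocked -> lock at row 1

Answer: 1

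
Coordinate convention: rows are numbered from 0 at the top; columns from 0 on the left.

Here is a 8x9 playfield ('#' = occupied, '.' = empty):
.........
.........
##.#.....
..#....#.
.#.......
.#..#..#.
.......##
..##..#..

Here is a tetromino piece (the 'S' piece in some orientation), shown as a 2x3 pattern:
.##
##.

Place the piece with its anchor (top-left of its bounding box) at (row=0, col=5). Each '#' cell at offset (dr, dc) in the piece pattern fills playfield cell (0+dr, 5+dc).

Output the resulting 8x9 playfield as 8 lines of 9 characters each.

Answer: ......##.
.....##..
##.#.....
..#....#.
.#.......
.#..#..#.
.......##
..##..#..

Derivation:
Fill (0+0,5+1) = (0,6)
Fill (0+0,5+2) = (0,7)
Fill (0+1,5+0) = (1,5)
Fill (0+1,5+1) = (1,6)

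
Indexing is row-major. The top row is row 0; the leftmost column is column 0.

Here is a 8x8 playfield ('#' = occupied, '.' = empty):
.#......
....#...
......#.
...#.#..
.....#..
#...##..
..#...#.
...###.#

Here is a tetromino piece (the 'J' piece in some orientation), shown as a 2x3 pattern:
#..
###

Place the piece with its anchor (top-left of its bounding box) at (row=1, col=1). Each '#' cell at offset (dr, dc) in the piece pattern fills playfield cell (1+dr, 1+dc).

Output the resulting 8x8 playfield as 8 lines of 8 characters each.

Answer: .#......
.#..#...
.###..#.
...#.#..
.....#..
#...##..
..#...#.
...###.#

Derivation:
Fill (1+0,1+0) = (1,1)
Fill (1+1,1+0) = (2,1)
Fill (1+1,1+1) = (2,2)
Fill (1+1,1+2) = (2,3)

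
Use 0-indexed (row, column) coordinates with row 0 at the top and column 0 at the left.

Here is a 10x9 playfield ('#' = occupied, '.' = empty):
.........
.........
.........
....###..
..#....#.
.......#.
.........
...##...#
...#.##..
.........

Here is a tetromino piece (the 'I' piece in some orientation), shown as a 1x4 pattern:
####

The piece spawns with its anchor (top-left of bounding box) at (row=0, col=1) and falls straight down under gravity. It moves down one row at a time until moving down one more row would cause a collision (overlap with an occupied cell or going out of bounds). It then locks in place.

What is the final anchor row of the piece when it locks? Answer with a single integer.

Answer: 2

Derivation:
Spawn at (row=0, col=1). Try each row:
  row 0: fits
  row 1: fits
  row 2: fits
  row 3: blocked -> lock at row 2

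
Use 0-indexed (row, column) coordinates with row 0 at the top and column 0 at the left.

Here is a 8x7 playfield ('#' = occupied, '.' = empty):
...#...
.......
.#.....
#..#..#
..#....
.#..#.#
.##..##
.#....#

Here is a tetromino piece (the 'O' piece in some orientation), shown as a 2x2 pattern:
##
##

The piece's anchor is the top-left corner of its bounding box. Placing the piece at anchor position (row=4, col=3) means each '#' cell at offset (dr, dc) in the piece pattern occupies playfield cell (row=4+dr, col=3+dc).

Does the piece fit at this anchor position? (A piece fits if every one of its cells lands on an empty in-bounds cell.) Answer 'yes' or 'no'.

Check each piece cell at anchor (4, 3):
  offset (0,0) -> (4,3): empty -> OK
  offset (0,1) -> (4,4): empty -> OK
  offset (1,0) -> (5,3): empty -> OK
  offset (1,1) -> (5,4): occupied ('#') -> FAIL
All cells valid: no

Answer: no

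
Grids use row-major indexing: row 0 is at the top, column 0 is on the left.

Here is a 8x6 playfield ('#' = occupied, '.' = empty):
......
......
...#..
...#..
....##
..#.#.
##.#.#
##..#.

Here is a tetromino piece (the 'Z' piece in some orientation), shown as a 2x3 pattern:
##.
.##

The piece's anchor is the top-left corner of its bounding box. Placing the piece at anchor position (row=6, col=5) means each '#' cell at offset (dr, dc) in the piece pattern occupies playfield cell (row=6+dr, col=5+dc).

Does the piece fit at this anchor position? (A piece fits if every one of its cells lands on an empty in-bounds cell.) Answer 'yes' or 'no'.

Check each piece cell at anchor (6, 5):
  offset (0,0) -> (6,5): occupied ('#') -> FAIL
  offset (0,1) -> (6,6): out of bounds -> FAIL
  offset (1,1) -> (7,6): out of bounds -> FAIL
  offset (1,2) -> (7,7): out of bounds -> FAIL
All cells valid: no

Answer: no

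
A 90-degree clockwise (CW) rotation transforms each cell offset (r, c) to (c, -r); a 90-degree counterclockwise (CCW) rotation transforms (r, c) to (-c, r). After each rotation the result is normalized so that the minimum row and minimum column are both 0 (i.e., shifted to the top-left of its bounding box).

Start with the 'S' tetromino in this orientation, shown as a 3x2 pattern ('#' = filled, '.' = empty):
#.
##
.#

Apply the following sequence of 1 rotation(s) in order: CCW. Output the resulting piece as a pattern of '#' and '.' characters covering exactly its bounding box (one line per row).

Start:
#.
##
.#
After rotation 1 (CCW):
.##
##.

Answer: .##
##.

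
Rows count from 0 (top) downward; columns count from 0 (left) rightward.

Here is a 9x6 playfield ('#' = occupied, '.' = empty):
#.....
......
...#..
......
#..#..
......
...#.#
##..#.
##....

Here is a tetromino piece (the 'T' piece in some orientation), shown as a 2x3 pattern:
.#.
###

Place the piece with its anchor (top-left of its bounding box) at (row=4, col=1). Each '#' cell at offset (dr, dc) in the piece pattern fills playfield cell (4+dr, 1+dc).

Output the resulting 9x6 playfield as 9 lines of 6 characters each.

Fill (4+0,1+1) = (4,2)
Fill (4+1,1+0) = (5,1)
Fill (4+1,1+1) = (5,2)
Fill (4+1,1+2) = (5,3)

Answer: #.....
......
...#..
......
#.##..
.###..
...#.#
##..#.
##....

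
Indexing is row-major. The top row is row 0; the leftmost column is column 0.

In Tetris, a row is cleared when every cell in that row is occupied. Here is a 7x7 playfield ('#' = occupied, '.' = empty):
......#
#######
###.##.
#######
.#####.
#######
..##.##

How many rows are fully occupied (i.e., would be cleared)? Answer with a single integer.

Answer: 3

Derivation:
Check each row:
  row 0: 6 empty cells -> not full
  row 1: 0 empty cells -> FULL (clear)
  row 2: 2 empty cells -> not full
  row 3: 0 empty cells -> FULL (clear)
  row 4: 2 empty cells -> not full
  row 5: 0 empty cells -> FULL (clear)
  row 6: 3 empty cells -> not full
Total rows cleared: 3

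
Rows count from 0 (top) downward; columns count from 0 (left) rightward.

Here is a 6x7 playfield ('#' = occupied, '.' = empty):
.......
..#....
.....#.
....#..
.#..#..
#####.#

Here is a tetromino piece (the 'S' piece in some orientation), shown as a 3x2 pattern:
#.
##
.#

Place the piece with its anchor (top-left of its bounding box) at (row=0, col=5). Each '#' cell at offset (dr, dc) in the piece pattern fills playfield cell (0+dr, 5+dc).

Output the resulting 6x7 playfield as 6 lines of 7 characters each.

Fill (0+0,5+0) = (0,5)
Fill (0+1,5+0) = (1,5)
Fill (0+1,5+1) = (1,6)
Fill (0+2,5+1) = (2,6)

Answer: .....#.
..#..##
.....##
....#..
.#..#..
#####.#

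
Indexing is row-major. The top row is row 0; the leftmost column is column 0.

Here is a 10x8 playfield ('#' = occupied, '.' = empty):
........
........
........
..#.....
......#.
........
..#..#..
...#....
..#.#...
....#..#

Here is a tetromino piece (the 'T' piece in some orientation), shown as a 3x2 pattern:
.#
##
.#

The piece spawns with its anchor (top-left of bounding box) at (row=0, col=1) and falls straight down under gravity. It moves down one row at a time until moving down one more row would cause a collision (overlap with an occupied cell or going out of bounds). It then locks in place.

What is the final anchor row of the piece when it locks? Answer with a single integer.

Spawn at (row=0, col=1). Try each row:
  row 0: fits
  row 1: blocked -> lock at row 0

Answer: 0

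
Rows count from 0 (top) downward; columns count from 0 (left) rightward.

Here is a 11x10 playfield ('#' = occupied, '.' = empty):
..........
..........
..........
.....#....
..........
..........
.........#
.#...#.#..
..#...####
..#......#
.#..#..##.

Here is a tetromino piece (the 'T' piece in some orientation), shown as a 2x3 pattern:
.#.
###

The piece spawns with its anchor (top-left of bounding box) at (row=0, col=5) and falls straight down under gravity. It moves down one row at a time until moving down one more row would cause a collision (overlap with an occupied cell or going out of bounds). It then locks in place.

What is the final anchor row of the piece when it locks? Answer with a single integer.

Spawn at (row=0, col=5). Try each row:
  row 0: fits
  row 1: fits
  row 2: blocked -> lock at row 1

Answer: 1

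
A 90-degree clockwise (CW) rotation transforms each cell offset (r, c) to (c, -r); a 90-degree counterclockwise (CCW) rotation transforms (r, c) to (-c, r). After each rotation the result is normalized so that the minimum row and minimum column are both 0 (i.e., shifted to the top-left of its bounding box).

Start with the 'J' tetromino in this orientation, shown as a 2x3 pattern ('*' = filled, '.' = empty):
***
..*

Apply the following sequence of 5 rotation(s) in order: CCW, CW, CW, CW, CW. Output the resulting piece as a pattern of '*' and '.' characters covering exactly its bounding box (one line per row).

Answer: **
*.
*.

Derivation:
Start:
***
..*
After rotation 1 (CCW):
**
*.
*.
After rotation 2 (CW):
***
..*
After rotation 3 (CW):
.*
.*
**
After rotation 4 (CW):
*..
***
After rotation 5 (CW):
**
*.
*.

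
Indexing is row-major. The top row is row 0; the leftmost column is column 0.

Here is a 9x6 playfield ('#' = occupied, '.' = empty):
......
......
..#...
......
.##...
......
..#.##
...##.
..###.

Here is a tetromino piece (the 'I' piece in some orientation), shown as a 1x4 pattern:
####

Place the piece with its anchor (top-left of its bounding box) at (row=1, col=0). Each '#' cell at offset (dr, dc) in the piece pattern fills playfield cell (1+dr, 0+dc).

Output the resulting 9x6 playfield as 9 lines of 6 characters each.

Answer: ......
####..
..#...
......
.##...
......
..#.##
...##.
..###.

Derivation:
Fill (1+0,0+0) = (1,0)
Fill (1+0,0+1) = (1,1)
Fill (1+0,0+2) = (1,2)
Fill (1+0,0+3) = (1,3)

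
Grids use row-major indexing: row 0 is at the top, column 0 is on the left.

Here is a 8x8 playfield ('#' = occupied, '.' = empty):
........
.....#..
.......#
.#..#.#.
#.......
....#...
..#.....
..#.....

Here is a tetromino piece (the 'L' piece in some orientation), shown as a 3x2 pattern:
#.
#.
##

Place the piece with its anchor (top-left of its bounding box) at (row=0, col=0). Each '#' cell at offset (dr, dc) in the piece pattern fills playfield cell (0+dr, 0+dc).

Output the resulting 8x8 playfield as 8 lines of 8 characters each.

Answer: #.......
#....#..
##.....#
.#..#.#.
#.......
....#...
..#.....
..#.....

Derivation:
Fill (0+0,0+0) = (0,0)
Fill (0+1,0+0) = (1,0)
Fill (0+2,0+0) = (2,0)
Fill (0+2,0+1) = (2,1)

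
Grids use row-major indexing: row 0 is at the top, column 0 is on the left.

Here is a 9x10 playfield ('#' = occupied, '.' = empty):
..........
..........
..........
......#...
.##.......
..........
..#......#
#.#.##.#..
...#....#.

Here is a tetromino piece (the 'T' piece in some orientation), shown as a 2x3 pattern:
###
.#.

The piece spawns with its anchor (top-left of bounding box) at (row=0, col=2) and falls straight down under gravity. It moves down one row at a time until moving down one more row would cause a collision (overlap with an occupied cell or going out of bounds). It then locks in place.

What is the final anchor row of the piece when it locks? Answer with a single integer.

Answer: 3

Derivation:
Spawn at (row=0, col=2). Try each row:
  row 0: fits
  row 1: fits
  row 2: fits
  row 3: fits
  row 4: blocked -> lock at row 3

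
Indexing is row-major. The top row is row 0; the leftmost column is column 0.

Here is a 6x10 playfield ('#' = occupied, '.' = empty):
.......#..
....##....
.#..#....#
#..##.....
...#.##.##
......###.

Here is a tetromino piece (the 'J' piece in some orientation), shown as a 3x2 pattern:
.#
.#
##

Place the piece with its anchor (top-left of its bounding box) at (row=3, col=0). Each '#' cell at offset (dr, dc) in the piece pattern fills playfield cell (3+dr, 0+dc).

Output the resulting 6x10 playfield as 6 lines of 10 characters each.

Answer: .......#..
....##....
.#..#....#
##.##.....
.#.#.##.##
##....###.

Derivation:
Fill (3+0,0+1) = (3,1)
Fill (3+1,0+1) = (4,1)
Fill (3+2,0+0) = (5,0)
Fill (3+2,0+1) = (5,1)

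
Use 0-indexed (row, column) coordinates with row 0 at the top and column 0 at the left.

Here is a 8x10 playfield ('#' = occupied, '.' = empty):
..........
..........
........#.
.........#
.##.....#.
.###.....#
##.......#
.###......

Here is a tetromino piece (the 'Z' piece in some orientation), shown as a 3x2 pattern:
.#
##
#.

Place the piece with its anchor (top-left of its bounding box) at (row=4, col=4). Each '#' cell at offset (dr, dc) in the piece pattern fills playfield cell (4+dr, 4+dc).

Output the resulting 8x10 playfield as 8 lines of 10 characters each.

Fill (4+0,4+1) = (4,5)
Fill (4+1,4+0) = (5,4)
Fill (4+1,4+1) = (5,5)
Fill (4+2,4+0) = (6,4)

Answer: ..........
..........
........#.
.........#
.##..#..#.
.#####...#
##..#....#
.###......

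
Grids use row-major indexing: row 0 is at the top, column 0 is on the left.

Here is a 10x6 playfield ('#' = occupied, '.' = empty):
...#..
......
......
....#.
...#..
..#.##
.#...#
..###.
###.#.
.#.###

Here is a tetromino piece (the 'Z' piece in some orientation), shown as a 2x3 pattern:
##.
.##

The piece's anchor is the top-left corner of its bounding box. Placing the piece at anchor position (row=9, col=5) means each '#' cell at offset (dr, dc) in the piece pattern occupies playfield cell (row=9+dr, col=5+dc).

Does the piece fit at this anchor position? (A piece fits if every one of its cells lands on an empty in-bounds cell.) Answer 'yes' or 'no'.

Check each piece cell at anchor (9, 5):
  offset (0,0) -> (9,5): occupied ('#') -> FAIL
  offset (0,1) -> (9,6): out of bounds -> FAIL
  offset (1,1) -> (10,6): out of bounds -> FAIL
  offset (1,2) -> (10,7): out of bounds -> FAIL
All cells valid: no

Answer: no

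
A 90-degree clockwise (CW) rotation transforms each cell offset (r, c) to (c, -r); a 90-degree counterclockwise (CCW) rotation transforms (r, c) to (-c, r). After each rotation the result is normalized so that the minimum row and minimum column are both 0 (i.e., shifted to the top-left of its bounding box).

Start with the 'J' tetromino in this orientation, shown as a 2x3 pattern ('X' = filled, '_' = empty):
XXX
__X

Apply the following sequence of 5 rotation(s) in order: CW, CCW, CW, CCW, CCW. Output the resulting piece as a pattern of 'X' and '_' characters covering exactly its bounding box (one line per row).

Answer: XX
X_
X_

Derivation:
Start:
XXX
__X
After rotation 1 (CW):
_X
_X
XX
After rotation 2 (CCW):
XXX
__X
After rotation 3 (CW):
_X
_X
XX
After rotation 4 (CCW):
XXX
__X
After rotation 5 (CCW):
XX
X_
X_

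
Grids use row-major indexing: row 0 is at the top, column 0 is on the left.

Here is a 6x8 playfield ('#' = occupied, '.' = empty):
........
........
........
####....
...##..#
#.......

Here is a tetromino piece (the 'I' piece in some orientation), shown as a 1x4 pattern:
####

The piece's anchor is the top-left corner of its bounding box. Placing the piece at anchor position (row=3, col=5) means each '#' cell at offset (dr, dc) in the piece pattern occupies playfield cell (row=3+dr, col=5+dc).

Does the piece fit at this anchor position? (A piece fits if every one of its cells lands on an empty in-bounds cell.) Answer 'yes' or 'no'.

Answer: no

Derivation:
Check each piece cell at anchor (3, 5):
  offset (0,0) -> (3,5): empty -> OK
  offset (0,1) -> (3,6): empty -> OK
  offset (0,2) -> (3,7): empty -> OK
  offset (0,3) -> (3,8): out of bounds -> FAIL
All cells valid: no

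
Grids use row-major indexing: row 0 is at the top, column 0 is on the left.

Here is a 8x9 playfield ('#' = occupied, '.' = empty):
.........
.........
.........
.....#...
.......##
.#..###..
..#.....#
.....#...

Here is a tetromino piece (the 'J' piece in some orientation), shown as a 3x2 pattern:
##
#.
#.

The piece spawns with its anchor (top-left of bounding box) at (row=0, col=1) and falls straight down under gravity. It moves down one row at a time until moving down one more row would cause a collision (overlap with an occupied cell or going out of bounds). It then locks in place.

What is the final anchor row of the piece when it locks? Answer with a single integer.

Answer: 2

Derivation:
Spawn at (row=0, col=1). Try each row:
  row 0: fits
  row 1: fits
  row 2: fits
  row 3: blocked -> lock at row 2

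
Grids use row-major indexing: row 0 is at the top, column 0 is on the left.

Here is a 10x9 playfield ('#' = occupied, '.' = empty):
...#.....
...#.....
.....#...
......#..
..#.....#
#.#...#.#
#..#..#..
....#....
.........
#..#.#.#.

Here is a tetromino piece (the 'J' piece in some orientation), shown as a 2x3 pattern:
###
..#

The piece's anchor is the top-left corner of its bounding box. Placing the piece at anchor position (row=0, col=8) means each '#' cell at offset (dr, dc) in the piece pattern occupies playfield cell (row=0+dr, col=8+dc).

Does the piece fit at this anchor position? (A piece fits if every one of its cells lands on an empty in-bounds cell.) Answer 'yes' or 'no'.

Answer: no

Derivation:
Check each piece cell at anchor (0, 8):
  offset (0,0) -> (0,8): empty -> OK
  offset (0,1) -> (0,9): out of bounds -> FAIL
  offset (0,2) -> (0,10): out of bounds -> FAIL
  offset (1,2) -> (1,10): out of bounds -> FAIL
All cells valid: no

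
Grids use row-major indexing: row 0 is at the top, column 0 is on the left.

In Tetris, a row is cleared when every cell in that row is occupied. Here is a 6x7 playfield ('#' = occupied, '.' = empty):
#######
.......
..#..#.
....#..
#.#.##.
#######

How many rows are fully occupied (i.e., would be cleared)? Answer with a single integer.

Check each row:
  row 0: 0 empty cells -> FULL (clear)
  row 1: 7 empty cells -> not full
  row 2: 5 empty cells -> not full
  row 3: 6 empty cells -> not full
  row 4: 3 empty cells -> not full
  row 5: 0 empty cells -> FULL (clear)
Total rows cleared: 2

Answer: 2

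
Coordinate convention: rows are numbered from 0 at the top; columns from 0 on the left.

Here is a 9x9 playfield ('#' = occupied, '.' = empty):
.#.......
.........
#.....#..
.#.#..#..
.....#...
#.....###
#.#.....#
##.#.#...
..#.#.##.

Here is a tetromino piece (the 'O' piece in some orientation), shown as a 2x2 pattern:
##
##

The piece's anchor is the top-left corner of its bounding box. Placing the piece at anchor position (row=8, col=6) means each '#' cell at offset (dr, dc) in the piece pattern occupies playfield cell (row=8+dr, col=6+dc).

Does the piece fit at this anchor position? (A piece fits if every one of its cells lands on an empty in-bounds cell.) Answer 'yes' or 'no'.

Check each piece cell at anchor (8, 6):
  offset (0,0) -> (8,6): occupied ('#') -> FAIL
  offset (0,1) -> (8,7): occupied ('#') -> FAIL
  offset (1,0) -> (9,6): out of bounds -> FAIL
  offset (1,1) -> (9,7): out of bounds -> FAIL
All cells valid: no

Answer: no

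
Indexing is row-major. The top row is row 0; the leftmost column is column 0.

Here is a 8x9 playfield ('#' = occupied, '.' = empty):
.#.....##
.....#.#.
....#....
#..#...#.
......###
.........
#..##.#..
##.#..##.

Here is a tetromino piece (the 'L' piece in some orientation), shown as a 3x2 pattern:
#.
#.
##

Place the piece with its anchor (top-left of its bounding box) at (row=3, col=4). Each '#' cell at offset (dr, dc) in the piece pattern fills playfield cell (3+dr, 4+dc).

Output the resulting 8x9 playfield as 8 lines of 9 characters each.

Answer: .#.....##
.....#.#.
....#....
#..##..#.
....#.###
....##...
#..##.#..
##.#..##.

Derivation:
Fill (3+0,4+0) = (3,4)
Fill (3+1,4+0) = (4,4)
Fill (3+2,4+0) = (5,4)
Fill (3+2,4+1) = (5,5)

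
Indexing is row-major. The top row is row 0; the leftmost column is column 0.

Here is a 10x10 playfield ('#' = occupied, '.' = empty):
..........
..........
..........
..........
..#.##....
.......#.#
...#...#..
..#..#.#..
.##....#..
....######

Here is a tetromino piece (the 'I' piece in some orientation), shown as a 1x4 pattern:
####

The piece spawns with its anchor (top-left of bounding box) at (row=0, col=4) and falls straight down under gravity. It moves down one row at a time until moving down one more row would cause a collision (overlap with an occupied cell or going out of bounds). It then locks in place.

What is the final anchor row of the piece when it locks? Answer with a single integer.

Spawn at (row=0, col=4). Try each row:
  row 0: fits
  row 1: fits
  row 2: fits
  row 3: fits
  row 4: blocked -> lock at row 3

Answer: 3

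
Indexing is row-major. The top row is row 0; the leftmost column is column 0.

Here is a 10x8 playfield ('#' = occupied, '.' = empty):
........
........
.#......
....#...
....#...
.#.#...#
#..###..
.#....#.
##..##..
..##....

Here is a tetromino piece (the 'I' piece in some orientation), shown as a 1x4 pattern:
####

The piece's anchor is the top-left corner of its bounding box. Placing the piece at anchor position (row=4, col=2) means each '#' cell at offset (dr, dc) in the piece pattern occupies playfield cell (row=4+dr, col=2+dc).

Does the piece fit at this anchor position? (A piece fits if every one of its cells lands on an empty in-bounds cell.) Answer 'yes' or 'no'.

Answer: no

Derivation:
Check each piece cell at anchor (4, 2):
  offset (0,0) -> (4,2): empty -> OK
  offset (0,1) -> (4,3): empty -> OK
  offset (0,2) -> (4,4): occupied ('#') -> FAIL
  offset (0,3) -> (4,5): empty -> OK
All cells valid: no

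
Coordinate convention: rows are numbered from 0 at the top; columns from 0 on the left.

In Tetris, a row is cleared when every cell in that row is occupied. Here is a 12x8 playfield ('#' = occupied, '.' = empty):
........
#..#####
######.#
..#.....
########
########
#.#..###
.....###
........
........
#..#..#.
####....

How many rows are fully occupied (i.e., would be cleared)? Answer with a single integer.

Check each row:
  row 0: 8 empty cells -> not full
  row 1: 2 empty cells -> not full
  row 2: 1 empty cell -> not full
  row 3: 7 empty cells -> not full
  row 4: 0 empty cells -> FULL (clear)
  row 5: 0 empty cells -> FULL (clear)
  row 6: 3 empty cells -> not full
  row 7: 5 empty cells -> not full
  row 8: 8 empty cells -> not full
  row 9: 8 empty cells -> not full
  row 10: 5 empty cells -> not full
  row 11: 4 empty cells -> not full
Total rows cleared: 2

Answer: 2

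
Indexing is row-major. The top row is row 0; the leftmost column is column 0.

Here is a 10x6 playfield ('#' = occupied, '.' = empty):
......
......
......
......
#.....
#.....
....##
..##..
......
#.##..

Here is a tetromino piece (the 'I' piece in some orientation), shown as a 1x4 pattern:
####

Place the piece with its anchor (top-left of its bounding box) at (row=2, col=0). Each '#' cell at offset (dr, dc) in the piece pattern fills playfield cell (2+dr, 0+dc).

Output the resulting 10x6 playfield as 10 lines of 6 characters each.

Fill (2+0,0+0) = (2,0)
Fill (2+0,0+1) = (2,1)
Fill (2+0,0+2) = (2,2)
Fill (2+0,0+3) = (2,3)

Answer: ......
......
####..
......
#.....
#.....
....##
..##..
......
#.##..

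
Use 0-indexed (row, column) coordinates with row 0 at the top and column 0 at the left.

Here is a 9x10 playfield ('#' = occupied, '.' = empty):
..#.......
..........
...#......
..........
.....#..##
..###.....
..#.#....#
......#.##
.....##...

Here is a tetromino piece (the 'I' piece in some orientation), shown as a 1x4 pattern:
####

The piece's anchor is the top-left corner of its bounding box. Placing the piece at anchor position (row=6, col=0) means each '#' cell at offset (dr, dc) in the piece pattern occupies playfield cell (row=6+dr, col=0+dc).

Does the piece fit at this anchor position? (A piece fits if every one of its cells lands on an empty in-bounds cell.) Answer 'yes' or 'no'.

Answer: no

Derivation:
Check each piece cell at anchor (6, 0):
  offset (0,0) -> (6,0): empty -> OK
  offset (0,1) -> (6,1): empty -> OK
  offset (0,2) -> (6,2): occupied ('#') -> FAIL
  offset (0,3) -> (6,3): empty -> OK
All cells valid: no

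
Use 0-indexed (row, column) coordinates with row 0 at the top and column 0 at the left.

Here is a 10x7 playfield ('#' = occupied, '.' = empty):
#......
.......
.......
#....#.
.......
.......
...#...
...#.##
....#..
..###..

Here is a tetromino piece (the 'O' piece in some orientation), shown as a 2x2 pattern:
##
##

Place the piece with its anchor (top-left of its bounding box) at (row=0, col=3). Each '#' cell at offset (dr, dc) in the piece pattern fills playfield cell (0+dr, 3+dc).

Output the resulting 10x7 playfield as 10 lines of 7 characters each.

Answer: #..##..
...##..
.......
#....#.
.......
.......
...#...
...#.##
....#..
..###..

Derivation:
Fill (0+0,3+0) = (0,3)
Fill (0+0,3+1) = (0,4)
Fill (0+1,3+0) = (1,3)
Fill (0+1,3+1) = (1,4)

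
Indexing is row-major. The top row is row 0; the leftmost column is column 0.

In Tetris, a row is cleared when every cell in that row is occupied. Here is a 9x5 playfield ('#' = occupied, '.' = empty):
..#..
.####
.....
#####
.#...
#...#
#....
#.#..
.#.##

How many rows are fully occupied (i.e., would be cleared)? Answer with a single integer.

Check each row:
  row 0: 4 empty cells -> not full
  row 1: 1 empty cell -> not full
  row 2: 5 empty cells -> not full
  row 3: 0 empty cells -> FULL (clear)
  row 4: 4 empty cells -> not full
  row 5: 3 empty cells -> not full
  row 6: 4 empty cells -> not full
  row 7: 3 empty cells -> not full
  row 8: 2 empty cells -> not full
Total rows cleared: 1

Answer: 1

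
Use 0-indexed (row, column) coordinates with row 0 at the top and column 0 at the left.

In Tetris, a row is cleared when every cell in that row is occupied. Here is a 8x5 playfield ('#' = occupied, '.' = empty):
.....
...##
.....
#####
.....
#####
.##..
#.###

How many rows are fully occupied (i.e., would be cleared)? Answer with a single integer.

Check each row:
  row 0: 5 empty cells -> not full
  row 1: 3 empty cells -> not full
  row 2: 5 empty cells -> not full
  row 3: 0 empty cells -> FULL (clear)
  row 4: 5 empty cells -> not full
  row 5: 0 empty cells -> FULL (clear)
  row 6: 3 empty cells -> not full
  row 7: 1 empty cell -> not full
Total rows cleared: 2

Answer: 2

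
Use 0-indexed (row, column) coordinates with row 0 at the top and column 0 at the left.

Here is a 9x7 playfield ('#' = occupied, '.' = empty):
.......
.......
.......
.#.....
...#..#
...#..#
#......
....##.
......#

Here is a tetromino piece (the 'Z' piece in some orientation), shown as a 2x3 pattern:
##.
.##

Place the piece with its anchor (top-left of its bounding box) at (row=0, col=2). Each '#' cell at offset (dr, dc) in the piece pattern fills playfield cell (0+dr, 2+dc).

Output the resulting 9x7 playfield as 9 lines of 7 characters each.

Fill (0+0,2+0) = (0,2)
Fill (0+0,2+1) = (0,3)
Fill (0+1,2+1) = (1,3)
Fill (0+1,2+2) = (1,4)

Answer: ..##...
...##..
.......
.#.....
...#..#
...#..#
#......
....##.
......#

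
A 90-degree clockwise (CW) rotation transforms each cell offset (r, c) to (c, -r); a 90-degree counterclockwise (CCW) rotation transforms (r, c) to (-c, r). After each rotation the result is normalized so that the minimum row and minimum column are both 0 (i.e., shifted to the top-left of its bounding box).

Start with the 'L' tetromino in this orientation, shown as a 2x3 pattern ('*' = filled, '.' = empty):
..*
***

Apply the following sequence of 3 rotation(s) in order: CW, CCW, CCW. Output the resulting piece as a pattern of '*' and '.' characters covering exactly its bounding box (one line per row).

Answer: **
.*
.*

Derivation:
Start:
..*
***
After rotation 1 (CW):
*.
*.
**
After rotation 2 (CCW):
..*
***
After rotation 3 (CCW):
**
.*
.*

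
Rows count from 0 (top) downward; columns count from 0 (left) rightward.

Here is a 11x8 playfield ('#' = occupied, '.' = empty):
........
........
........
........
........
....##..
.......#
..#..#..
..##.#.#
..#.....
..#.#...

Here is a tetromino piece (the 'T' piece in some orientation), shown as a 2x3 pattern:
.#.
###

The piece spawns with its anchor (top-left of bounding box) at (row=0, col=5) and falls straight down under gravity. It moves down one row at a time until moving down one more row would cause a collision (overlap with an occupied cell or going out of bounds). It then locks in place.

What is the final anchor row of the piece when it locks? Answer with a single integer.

Answer: 3

Derivation:
Spawn at (row=0, col=5). Try each row:
  row 0: fits
  row 1: fits
  row 2: fits
  row 3: fits
  row 4: blocked -> lock at row 3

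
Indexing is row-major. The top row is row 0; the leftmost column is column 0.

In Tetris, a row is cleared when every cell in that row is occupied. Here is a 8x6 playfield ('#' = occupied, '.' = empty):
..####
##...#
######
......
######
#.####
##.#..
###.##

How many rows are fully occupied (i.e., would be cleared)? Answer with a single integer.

Check each row:
  row 0: 2 empty cells -> not full
  row 1: 3 empty cells -> not full
  row 2: 0 empty cells -> FULL (clear)
  row 3: 6 empty cells -> not full
  row 4: 0 empty cells -> FULL (clear)
  row 5: 1 empty cell -> not full
  row 6: 3 empty cells -> not full
  row 7: 1 empty cell -> not full
Total rows cleared: 2

Answer: 2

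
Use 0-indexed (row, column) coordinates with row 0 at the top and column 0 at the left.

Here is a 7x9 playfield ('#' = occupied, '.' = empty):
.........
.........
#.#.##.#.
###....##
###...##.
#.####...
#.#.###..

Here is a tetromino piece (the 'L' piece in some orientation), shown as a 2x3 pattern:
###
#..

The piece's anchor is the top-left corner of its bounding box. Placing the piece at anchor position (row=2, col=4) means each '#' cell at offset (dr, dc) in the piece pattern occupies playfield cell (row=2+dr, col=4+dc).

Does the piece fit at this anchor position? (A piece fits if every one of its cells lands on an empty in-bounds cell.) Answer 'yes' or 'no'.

Check each piece cell at anchor (2, 4):
  offset (0,0) -> (2,4): occupied ('#') -> FAIL
  offset (0,1) -> (2,5): occupied ('#') -> FAIL
  offset (0,2) -> (2,6): empty -> OK
  offset (1,0) -> (3,4): empty -> OK
All cells valid: no

Answer: no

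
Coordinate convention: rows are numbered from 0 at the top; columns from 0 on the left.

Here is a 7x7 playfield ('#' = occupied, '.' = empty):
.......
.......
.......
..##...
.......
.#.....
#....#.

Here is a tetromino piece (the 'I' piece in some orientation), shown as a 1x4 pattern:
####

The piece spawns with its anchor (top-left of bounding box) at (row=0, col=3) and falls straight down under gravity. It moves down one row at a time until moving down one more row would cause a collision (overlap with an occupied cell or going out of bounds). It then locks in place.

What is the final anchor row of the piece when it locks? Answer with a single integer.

Answer: 2

Derivation:
Spawn at (row=0, col=3). Try each row:
  row 0: fits
  row 1: fits
  row 2: fits
  row 3: blocked -> lock at row 2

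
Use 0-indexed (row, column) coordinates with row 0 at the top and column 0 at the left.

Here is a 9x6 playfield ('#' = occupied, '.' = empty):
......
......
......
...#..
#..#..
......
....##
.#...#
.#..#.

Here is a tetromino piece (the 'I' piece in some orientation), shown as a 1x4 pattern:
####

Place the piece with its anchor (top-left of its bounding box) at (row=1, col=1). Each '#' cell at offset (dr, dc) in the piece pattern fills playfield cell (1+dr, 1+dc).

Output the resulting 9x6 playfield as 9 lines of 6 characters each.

Answer: ......
.####.
......
...#..
#..#..
......
....##
.#...#
.#..#.

Derivation:
Fill (1+0,1+0) = (1,1)
Fill (1+0,1+1) = (1,2)
Fill (1+0,1+2) = (1,3)
Fill (1+0,1+3) = (1,4)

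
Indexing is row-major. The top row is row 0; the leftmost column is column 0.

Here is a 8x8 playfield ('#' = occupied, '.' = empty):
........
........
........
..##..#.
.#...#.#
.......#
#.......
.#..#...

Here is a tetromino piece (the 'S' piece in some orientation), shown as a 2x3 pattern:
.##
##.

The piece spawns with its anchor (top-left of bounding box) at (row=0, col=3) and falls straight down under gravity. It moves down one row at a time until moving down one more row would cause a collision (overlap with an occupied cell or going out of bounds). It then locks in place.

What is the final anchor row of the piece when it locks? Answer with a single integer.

Answer: 1

Derivation:
Spawn at (row=0, col=3). Try each row:
  row 0: fits
  row 1: fits
  row 2: blocked -> lock at row 1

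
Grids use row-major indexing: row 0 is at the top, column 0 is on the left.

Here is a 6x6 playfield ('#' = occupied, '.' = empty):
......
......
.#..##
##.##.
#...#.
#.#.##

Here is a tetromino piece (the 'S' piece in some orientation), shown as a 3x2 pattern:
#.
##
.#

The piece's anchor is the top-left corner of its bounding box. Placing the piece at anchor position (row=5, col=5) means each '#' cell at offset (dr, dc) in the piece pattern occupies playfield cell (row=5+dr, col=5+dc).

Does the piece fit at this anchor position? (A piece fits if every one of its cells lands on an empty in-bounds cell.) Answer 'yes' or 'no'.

Check each piece cell at anchor (5, 5):
  offset (0,0) -> (5,5): occupied ('#') -> FAIL
  offset (1,0) -> (6,5): out of bounds -> FAIL
  offset (1,1) -> (6,6): out of bounds -> FAIL
  offset (2,1) -> (7,6): out of bounds -> FAIL
All cells valid: no

Answer: no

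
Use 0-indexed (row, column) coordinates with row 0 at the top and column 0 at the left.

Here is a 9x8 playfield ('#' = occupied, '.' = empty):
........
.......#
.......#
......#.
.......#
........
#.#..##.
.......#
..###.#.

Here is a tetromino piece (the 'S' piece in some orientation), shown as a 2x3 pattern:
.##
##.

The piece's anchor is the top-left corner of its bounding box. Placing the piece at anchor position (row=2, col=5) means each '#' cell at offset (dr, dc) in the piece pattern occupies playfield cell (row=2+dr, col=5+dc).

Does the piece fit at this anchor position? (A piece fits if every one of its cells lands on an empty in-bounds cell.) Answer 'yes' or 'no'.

Answer: no

Derivation:
Check each piece cell at anchor (2, 5):
  offset (0,1) -> (2,6): empty -> OK
  offset (0,2) -> (2,7): occupied ('#') -> FAIL
  offset (1,0) -> (3,5): empty -> OK
  offset (1,1) -> (3,6): occupied ('#') -> FAIL
All cells valid: no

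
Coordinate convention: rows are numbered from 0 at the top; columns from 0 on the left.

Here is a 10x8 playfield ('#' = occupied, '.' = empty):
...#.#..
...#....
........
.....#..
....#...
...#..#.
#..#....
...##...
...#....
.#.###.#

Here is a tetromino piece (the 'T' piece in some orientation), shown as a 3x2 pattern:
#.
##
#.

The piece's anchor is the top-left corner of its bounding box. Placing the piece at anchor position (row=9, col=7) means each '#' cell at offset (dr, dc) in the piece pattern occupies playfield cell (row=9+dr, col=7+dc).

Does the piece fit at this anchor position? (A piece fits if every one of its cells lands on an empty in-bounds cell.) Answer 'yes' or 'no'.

Check each piece cell at anchor (9, 7):
  offset (0,0) -> (9,7): occupied ('#') -> FAIL
  offset (1,0) -> (10,7): out of bounds -> FAIL
  offset (1,1) -> (10,8): out of bounds -> FAIL
  offset (2,0) -> (11,7): out of bounds -> FAIL
All cells valid: no

Answer: no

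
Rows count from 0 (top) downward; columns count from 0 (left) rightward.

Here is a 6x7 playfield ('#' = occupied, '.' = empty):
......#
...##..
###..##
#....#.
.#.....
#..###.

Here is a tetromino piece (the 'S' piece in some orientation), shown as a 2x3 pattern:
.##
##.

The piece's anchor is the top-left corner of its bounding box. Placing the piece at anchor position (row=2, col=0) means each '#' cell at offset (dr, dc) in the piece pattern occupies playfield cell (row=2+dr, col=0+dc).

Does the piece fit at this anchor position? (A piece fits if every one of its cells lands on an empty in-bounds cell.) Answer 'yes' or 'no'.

Check each piece cell at anchor (2, 0):
  offset (0,1) -> (2,1): occupied ('#') -> FAIL
  offset (0,2) -> (2,2): occupied ('#') -> FAIL
  offset (1,0) -> (3,0): occupied ('#') -> FAIL
  offset (1,1) -> (3,1): empty -> OK
All cells valid: no

Answer: no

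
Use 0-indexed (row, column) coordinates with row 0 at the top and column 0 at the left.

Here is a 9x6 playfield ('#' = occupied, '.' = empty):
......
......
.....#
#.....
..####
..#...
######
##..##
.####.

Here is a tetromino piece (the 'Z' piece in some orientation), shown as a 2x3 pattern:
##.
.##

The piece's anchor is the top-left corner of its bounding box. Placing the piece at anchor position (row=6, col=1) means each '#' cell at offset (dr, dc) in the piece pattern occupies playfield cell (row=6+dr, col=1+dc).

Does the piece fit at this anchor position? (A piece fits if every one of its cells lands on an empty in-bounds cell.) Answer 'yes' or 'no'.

Check each piece cell at anchor (6, 1):
  offset (0,0) -> (6,1): occupied ('#') -> FAIL
  offset (0,1) -> (6,2): occupied ('#') -> FAIL
  offset (1,1) -> (7,2): empty -> OK
  offset (1,2) -> (7,3): empty -> OK
All cells valid: no

Answer: no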